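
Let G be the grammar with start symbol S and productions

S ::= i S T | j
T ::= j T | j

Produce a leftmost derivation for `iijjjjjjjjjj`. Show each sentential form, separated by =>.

S => iST   [S ::= i S T]
iST => iiSTT   [S ::= i S T]
iiSTT => iijTT   [S ::= j]
iijTT => iijjTT   [T ::= j T]
iijjTT => iijjjTT   [T ::= j T]
iijjjTT => iijjjjTT   [T ::= j T]
iijjjjTT => iijjjjjT   [T ::= j]
iijjjjjT => iijjjjjjT   [T ::= j T]
iijjjjjjT => iijjjjjjjT   [T ::= j T]
iijjjjjjjT => iijjjjjjjjT   [T ::= j T]
iijjjjjjjjT => iijjjjjjjjjT   [T ::= j T]
iijjjjjjjjjT => iijjjjjjjjjj   [T ::= j]

S => iST => iiSTT => iijTT => iijjTT => iijjjTT => iijjjjTT => iijjjjjT => iijjjjjjT => iijjjjjjjT => iijjjjjjjjT => iijjjjjjjjjT => iijjjjjjjjjj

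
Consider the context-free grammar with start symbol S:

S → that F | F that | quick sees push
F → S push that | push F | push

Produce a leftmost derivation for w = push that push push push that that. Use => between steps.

S => F that   [S → F that]
F that => push F that   [F → push F]
push F that => push S push that that   [F → S push that]
push S push that that => push that F push that that   [S → that F]
push that F push that that => push that push F push that that   [F → push F]
push that push F push that that => push that push push push that that   [F → push]

S => F that => push F that => push S push that that => push that F push that that => push that push F push that that => push that push push push that that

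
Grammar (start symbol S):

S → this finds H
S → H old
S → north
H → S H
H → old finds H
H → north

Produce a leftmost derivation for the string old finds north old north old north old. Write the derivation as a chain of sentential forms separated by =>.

S => H old   [S → H old]
H old => S H old   [H → S H]
S H old => H old H old   [S → H old]
H old H old => S H old H old   [H → S H]
S H old H old => H old H old H old   [S → H old]
H old H old H old => old finds H old H old H old   [H → old finds H]
old finds H old H old H old => old finds north old H old H old   [H → north]
old finds north old H old H old => old finds north old north old H old   [H → north]
old finds north old north old H old => old finds north old north old north old   [H → north]

S => H old => S H old => H old H old => S H old H old => H old H old H old => old finds H old H old H old => old finds north old H old H old => old finds north old north old H old => old finds north old north old north old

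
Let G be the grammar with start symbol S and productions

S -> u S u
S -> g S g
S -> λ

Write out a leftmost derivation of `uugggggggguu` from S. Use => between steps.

S => uSu => uuSuu => uugSguu => uuggSgguu => uugggSggguu => uuggggSgggguu => uugggggggguu

S => uSu   [S -> u S u]
uSu => uuSuu   [S -> u S u]
uuSuu => uugSguu   [S -> g S g]
uugSguu => uuggSgguu   [S -> g S g]
uuggSgguu => uugggSggguu   [S -> g S g]
uugggSggguu => uuggggSgggguu   [S -> g S g]
uuggggSgggguu => uugggggggguu   [S -> λ]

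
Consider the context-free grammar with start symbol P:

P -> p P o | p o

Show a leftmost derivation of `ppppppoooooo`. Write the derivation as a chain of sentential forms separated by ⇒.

P ⇒ pPo ⇒ ppPoo ⇒ pppPooo ⇒ ppppPoooo ⇒ pppppPooooo ⇒ ppppppoooooo

P ⇒ pPo   [P -> p P o]
pPo ⇒ ppPoo   [P -> p P o]
ppPoo ⇒ pppPooo   [P -> p P o]
pppPooo ⇒ ppppPoooo   [P -> p P o]
ppppPoooo ⇒ pppppPooooo   [P -> p P o]
pppppPooooo ⇒ ppppppoooooo   [P -> p o]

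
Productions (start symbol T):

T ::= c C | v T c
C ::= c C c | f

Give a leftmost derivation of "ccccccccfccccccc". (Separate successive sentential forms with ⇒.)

T ⇒ cC ⇒ ccCc ⇒ cccCcc ⇒ ccccCccc ⇒ cccccCcccc ⇒ ccccccCccccc ⇒ cccccccCcccccc ⇒ ccccccccCccccccc ⇒ ccccccccfccccccc

T ⇒ cC   [T ::= c C]
cC ⇒ ccCc   [C ::= c C c]
ccCc ⇒ cccCcc   [C ::= c C c]
cccCcc ⇒ ccccCccc   [C ::= c C c]
ccccCccc ⇒ cccccCcccc   [C ::= c C c]
cccccCcccc ⇒ ccccccCccccc   [C ::= c C c]
ccccccCccccc ⇒ cccccccCcccccc   [C ::= c C c]
cccccccCcccccc ⇒ ccccccccCccccccc   [C ::= c C c]
ccccccccCccccccc ⇒ ccccccccfccccccc   [C ::= f]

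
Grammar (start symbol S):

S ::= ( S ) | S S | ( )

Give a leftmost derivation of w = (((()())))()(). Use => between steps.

S => SS => SSS => (S)SS => ((S))SS => (((S)))SS => (((SS)))SS => (((()S)))SS => (((()())))SS => (((()())))()S => (((()())))()()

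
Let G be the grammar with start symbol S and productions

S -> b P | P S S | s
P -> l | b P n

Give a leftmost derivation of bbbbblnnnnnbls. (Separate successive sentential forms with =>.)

S=>PSS=>bPnSS=>bbPnnSS=>bbbPnnnSS=>bbbbPnnnnSS=>bbbbbPnnnnnSS=>bbbbblnnnnnSS=>bbbbblnnnnnbPS=>bbbbblnnnnnblS=>bbbbblnnnnnbls

S => PSS   [S -> P S S]
PSS => bPnSS   [P -> b P n]
bPnSS => bbPnnSS   [P -> b P n]
bbPnnSS => bbbPnnnSS   [P -> b P n]
bbbPnnnSS => bbbbPnnnnSS   [P -> b P n]
bbbbPnnnnSS => bbbbbPnnnnnSS   [P -> b P n]
bbbbbPnnnnnSS => bbbbblnnnnnSS   [P -> l]
bbbbblnnnnnSS => bbbbblnnnnnbPS   [S -> b P]
bbbbblnnnnnbPS => bbbbblnnnnnblS   [P -> l]
bbbbblnnnnnblS => bbbbblnnnnnbls   [S -> s]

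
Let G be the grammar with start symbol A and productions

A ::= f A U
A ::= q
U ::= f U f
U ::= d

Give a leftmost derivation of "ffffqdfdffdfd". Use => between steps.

A => fAU => ffAUU => fffAUUU => ffffAUUUU => ffffqUUUU => ffffqdUUU => ffffqdfUfUU => ffffqdfdfUU => ffffqdfdffUfU => ffffqdfdffdfU => ffffqdfdffdfd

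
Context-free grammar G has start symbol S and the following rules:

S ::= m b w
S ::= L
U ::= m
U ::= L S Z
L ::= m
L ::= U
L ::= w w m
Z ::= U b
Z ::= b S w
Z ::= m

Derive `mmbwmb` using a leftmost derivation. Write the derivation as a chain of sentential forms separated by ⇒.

S ⇒ L ⇒ U ⇒ LSZ ⇒ USZ ⇒ mSZ ⇒ mmbwZ ⇒ mmbwUb ⇒ mmbwmb

S ⇒ L   [S ::= L]
L ⇒ U   [L ::= U]
U ⇒ LSZ   [U ::= L S Z]
LSZ ⇒ USZ   [L ::= U]
USZ ⇒ mSZ   [U ::= m]
mSZ ⇒ mmbwZ   [S ::= m b w]
mmbwZ ⇒ mmbwUb   [Z ::= U b]
mmbwUb ⇒ mmbwmb   [U ::= m]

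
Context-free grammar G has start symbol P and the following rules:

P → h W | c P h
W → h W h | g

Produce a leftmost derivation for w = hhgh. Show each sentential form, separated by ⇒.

P ⇒ hW   [P → h W]
hW ⇒ hhWh   [W → h W h]
hhWh ⇒ hhgh   [W → g]

P ⇒ hW ⇒ hhWh ⇒ hhgh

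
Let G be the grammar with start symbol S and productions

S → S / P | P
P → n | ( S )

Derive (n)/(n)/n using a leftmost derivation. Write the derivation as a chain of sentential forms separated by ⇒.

S⇒S/P⇒S/P/P⇒P/P/P⇒(S)/P/P⇒(P)/P/P⇒(n)/P/P⇒(n)/(S)/P⇒(n)/(P)/P⇒(n)/(n)/P⇒(n)/(n)/n

S ⇒ S/P   [S → S / P]
S/P ⇒ S/P/P   [S → S / P]
S/P/P ⇒ P/P/P   [S → P]
P/P/P ⇒ (S)/P/P   [P → ( S )]
(S)/P/P ⇒ (P)/P/P   [S → P]
(P)/P/P ⇒ (n)/P/P   [P → n]
(n)/P/P ⇒ (n)/(S)/P   [P → ( S )]
(n)/(S)/P ⇒ (n)/(P)/P   [S → P]
(n)/(P)/P ⇒ (n)/(n)/P   [P → n]
(n)/(n)/P ⇒ (n)/(n)/n   [P → n]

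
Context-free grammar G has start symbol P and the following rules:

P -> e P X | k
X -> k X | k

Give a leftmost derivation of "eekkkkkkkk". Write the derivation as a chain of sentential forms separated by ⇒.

P ⇒ ePX   [P -> e P X]
ePX ⇒ eePXX   [P -> e P X]
eePXX ⇒ eekXX   [P -> k]
eekXX ⇒ eekkXX   [X -> k X]
eekkXX ⇒ eekkkXX   [X -> k X]
eekkkXX ⇒ eekkkkXX   [X -> k X]
eekkkkXX ⇒ eekkkkkXX   [X -> k X]
eekkkkkXX ⇒ eekkkkkkXX   [X -> k X]
eekkkkkkXX ⇒ eekkkkkkkX   [X -> k]
eekkkkkkkX ⇒ eekkkkkkkk   [X -> k]

P ⇒ ePX ⇒ eePXX ⇒ eekXX ⇒ eekkXX ⇒ eekkkXX ⇒ eekkkkXX ⇒ eekkkkkXX ⇒ eekkkkkkXX ⇒ eekkkkkkkX ⇒ eekkkkkkkk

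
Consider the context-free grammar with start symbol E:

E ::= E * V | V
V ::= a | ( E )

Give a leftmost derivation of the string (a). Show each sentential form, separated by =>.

E=>V=>(E)=>(V)=>(a)

E => V   [E ::= V]
V => (E)   [V ::= ( E )]
(E) => (V)   [E ::= V]
(V) => (a)   [V ::= a]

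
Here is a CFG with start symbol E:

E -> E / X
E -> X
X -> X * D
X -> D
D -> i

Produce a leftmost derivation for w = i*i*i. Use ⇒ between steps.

E ⇒ X ⇒ X*D ⇒ X*D*D ⇒ D*D*D ⇒ i*D*D ⇒ i*i*D ⇒ i*i*i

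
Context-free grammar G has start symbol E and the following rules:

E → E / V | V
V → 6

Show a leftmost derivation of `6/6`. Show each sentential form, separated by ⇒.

E ⇒ E/V   [E → E / V]
E/V ⇒ V/V   [E → V]
V/V ⇒ 6/V   [V → 6]
6/V ⇒ 6/6   [V → 6]

E ⇒ E/V ⇒ V/V ⇒ 6/V ⇒ 6/6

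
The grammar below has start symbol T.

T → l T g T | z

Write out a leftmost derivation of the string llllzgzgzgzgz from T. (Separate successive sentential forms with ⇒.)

T ⇒ lTgT ⇒ llTgTgT ⇒ lllTgTgTgT ⇒ llllTgTgTgTgT ⇒ llllzgTgTgTgT ⇒ llllzgzgTgTgT ⇒ llllzgzgzgTgT ⇒ llllzgzgzgzgT ⇒ llllzgzgzgzgz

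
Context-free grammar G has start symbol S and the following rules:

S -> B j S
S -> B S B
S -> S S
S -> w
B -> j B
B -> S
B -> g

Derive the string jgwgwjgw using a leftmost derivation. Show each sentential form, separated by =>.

S => SS   [S -> S S]
SS => BSBS   [S -> B S B]
BSBS => jBSBS   [B -> j B]
jBSBS => jgSBS   [B -> g]
jgSBS => jgwBS   [S -> w]
jgwBS => jgwSS   [B -> S]
jgwSS => jgwBSBS   [S -> B S B]
jgwBSBS => jgwgSBS   [B -> g]
jgwgSBS => jgwgwBS   [S -> w]
jgwgwBS => jgwgwjBS   [B -> j B]
jgwgwjBS => jgwgwjgS   [B -> g]
jgwgwjgS => jgwgwjgw   [S -> w]

S => SS => BSBS => jBSBS => jgSBS => jgwBS => jgwSS => jgwBSBS => jgwgSBS => jgwgwBS => jgwgwjBS => jgwgwjgS => jgwgwjgw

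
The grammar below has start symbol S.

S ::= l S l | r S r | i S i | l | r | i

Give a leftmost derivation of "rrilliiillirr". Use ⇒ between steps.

S⇒rSr⇒rrSrr⇒rriSirr⇒rrilSlirr⇒rrillSllirr⇒rrilliSillirr⇒rrilliiillirr

S ⇒ rSr   [S ::= r S r]
rSr ⇒ rrSrr   [S ::= r S r]
rrSrr ⇒ rriSirr   [S ::= i S i]
rriSirr ⇒ rrilSlirr   [S ::= l S l]
rrilSlirr ⇒ rrillSllirr   [S ::= l S l]
rrillSllirr ⇒ rrilliSillirr   [S ::= i S i]
rrilliSillirr ⇒ rrilliiillirr   [S ::= i]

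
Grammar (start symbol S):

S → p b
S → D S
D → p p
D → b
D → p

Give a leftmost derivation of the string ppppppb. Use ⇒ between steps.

S ⇒ DS   [S → D S]
DS ⇒ ppS   [D → p p]
ppS ⇒ ppDS   [S → D S]
ppDS ⇒ pppS   [D → p]
pppS ⇒ pppDS   [S → D S]
pppDS ⇒ pppppS   [D → p p]
pppppS ⇒ ppppppb   [S → p b]

S ⇒ DS ⇒ ppS ⇒ ppDS ⇒ pppS ⇒ pppDS ⇒ pppppS ⇒ ppppppb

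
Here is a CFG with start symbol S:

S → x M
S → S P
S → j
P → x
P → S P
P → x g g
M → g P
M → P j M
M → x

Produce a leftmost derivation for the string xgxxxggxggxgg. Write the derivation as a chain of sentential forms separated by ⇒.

S ⇒ SP ⇒ SPP ⇒ xMPP ⇒ xgPPP ⇒ xgSPPP ⇒ xgxMPPP ⇒ xgxxPPP ⇒ xgxxxggPP ⇒ xgxxxggxggP ⇒ xgxxxggxggxgg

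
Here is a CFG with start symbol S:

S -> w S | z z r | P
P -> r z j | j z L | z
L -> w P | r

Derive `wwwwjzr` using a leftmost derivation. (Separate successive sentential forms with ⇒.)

S ⇒ wS   [S -> w S]
wS ⇒ wwS   [S -> w S]
wwS ⇒ wwwS   [S -> w S]
wwwS ⇒ wwwwS   [S -> w S]
wwwwS ⇒ wwwwP   [S -> P]
wwwwP ⇒ wwwwjzL   [P -> j z L]
wwwwjzL ⇒ wwwwjzr   [L -> r]

S ⇒ wS ⇒ wwS ⇒ wwwS ⇒ wwwwS ⇒ wwwwP ⇒ wwwwjzL ⇒ wwwwjzr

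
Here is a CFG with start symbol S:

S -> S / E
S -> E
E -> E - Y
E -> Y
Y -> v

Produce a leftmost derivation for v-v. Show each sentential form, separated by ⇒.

S ⇒ E ⇒ E-Y ⇒ Y-Y ⇒ v-Y ⇒ v-v

S ⇒ E   [S -> E]
E ⇒ E-Y   [E -> E - Y]
E-Y ⇒ Y-Y   [E -> Y]
Y-Y ⇒ v-Y   [Y -> v]
v-Y ⇒ v-v   [Y -> v]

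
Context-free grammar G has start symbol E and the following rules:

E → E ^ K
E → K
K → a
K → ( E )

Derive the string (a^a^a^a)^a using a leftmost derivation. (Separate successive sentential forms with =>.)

E => E^K => K^K => (E)^K => (E^K)^K => (E^K^K)^K => (E^K^K^K)^K => (K^K^K^K)^K => (a^K^K^K)^K => (a^a^K^K)^K => (a^a^a^K)^K => (a^a^a^a)^K => (a^a^a^a)^a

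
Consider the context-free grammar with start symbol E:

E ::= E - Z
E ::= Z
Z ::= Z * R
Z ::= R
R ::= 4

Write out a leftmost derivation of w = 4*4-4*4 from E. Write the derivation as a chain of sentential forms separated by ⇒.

E ⇒ E-Z ⇒ Z-Z ⇒ Z*R-Z ⇒ R*R-Z ⇒ 4*R-Z ⇒ 4*4-Z ⇒ 4*4-Z*R ⇒ 4*4-R*R ⇒ 4*4-4*R ⇒ 4*4-4*4

E ⇒ E-Z   [E ::= E - Z]
E-Z ⇒ Z-Z   [E ::= Z]
Z-Z ⇒ Z*R-Z   [Z ::= Z * R]
Z*R-Z ⇒ R*R-Z   [Z ::= R]
R*R-Z ⇒ 4*R-Z   [R ::= 4]
4*R-Z ⇒ 4*4-Z   [R ::= 4]
4*4-Z ⇒ 4*4-Z*R   [Z ::= Z * R]
4*4-Z*R ⇒ 4*4-R*R   [Z ::= R]
4*4-R*R ⇒ 4*4-4*R   [R ::= 4]
4*4-4*R ⇒ 4*4-4*4   [R ::= 4]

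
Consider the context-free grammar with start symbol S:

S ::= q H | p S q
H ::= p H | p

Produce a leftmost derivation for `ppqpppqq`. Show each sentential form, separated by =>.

S => pSq => ppSqq => ppqHqq => ppqpHqq => ppqppHqq => ppqpppqq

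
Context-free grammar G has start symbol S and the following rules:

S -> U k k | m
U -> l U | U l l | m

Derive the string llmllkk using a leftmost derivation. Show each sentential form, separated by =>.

S => Ukk => lUkk => llUkk => llUllkk => llmllkk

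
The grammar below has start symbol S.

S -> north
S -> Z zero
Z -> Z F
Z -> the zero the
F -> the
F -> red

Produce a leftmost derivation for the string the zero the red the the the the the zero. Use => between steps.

S => Z zero   [S -> Z zero]
Z zero => Z F zero   [Z -> Z F]
Z F zero => Z F F zero   [Z -> Z F]
Z F F zero => Z F F F zero   [Z -> Z F]
Z F F F zero => Z F F F F zero   [Z -> Z F]
Z F F F F zero => Z F F F F F zero   [Z -> Z F]
Z F F F F F zero => Z F F F F F F zero   [Z -> Z F]
Z F F F F F F zero => the zero the F F F F F F zero   [Z -> the zero the]
the zero the F F F F F F zero => the zero the red F F F F F zero   [F -> red]
the zero the red F F F F F zero => the zero the red the F F F F zero   [F -> the]
the zero the red the F F F F zero => the zero the red the the F F F zero   [F -> the]
the zero the red the the F F F zero => the zero the red the the the F F zero   [F -> the]
the zero the red the the the F F zero => the zero the red the the the the F zero   [F -> the]
the zero the red the the the the F zero => the zero the red the the the the the zero   [F -> the]

S => Z zero => Z F zero => Z F F zero => Z F F F zero => Z F F F F zero => Z F F F F F zero => Z F F F F F F zero => the zero the F F F F F F zero => the zero the red F F F F F zero => the zero the red the F F F F zero => the zero the red the the F F F zero => the zero the red the the the F F zero => the zero the red the the the the F zero => the zero the red the the the the the zero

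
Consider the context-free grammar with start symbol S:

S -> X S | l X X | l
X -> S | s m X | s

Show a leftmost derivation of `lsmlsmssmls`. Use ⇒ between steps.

S ⇒ lXX ⇒ lsmXX ⇒ lsmSX ⇒ lsmlXXX ⇒ lsmlsmXXX ⇒ lsmlsmsXX ⇒ lsmlsmssmXX ⇒ lsmlsmssmSX ⇒ lsmlsmssmlX ⇒ lsmlsmssmls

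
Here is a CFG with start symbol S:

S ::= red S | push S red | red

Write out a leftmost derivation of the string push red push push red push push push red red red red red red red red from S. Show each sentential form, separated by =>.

S => push S red => push red S red => push red push S red red => push red push push S red red red => push red push push red S red red red => push red push push red push S red red red red => push red push push red push push S red red red red red => push red push push red push push push S red red red red red red => push red push push red push push push red S red red red red red red => push red push push red push push push red red red red red red red red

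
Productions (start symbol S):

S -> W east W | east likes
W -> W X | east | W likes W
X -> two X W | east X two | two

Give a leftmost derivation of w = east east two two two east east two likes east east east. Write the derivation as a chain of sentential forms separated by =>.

S => W east W => W likes W east W => W X likes W east W => east X likes W east W => east east X two likes W east W => east east two X W two likes W east W => east east two two X W W two likes W east W => east east two two two W W two likes W east W => east east two two two east W two likes W east W => east east two two two east east two likes W east W => east east two two two east east two likes east east W => east east two two two east east two likes east east east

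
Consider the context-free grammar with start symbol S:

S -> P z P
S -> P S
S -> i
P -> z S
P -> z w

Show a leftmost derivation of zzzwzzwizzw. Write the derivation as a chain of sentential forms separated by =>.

S => PzP => zSzP => zPSzP => zzSSzP => zzPzPSzP => zzzwzPSzP => zzzwzzwSzP => zzzwzzwizP => zzzwzzwizzw

S => PzP   [S -> P z P]
PzP => zSzP   [P -> z S]
zSzP => zPSzP   [S -> P S]
zPSzP => zzSSzP   [P -> z S]
zzSSzP => zzPzPSzP   [S -> P z P]
zzPzPSzP => zzzwzPSzP   [P -> z w]
zzzwzPSzP => zzzwzzwSzP   [P -> z w]
zzzwzzwSzP => zzzwzzwizP   [S -> i]
zzzwzzwizP => zzzwzzwizzw   [P -> z w]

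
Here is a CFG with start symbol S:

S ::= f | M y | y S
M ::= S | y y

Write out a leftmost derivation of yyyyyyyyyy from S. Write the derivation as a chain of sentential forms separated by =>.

S => yS => yyS => yyyS => yyyyS => yyyyMy => yyyySy => yyyyMyy => yyyySyy => yyyyySyy => yyyyyMyyy => yyyyyyyyyy

S => yS   [S ::= y S]
yS => yyS   [S ::= y S]
yyS => yyyS   [S ::= y S]
yyyS => yyyyS   [S ::= y S]
yyyyS => yyyyMy   [S ::= M y]
yyyyMy => yyyySy   [M ::= S]
yyyySy => yyyyMyy   [S ::= M y]
yyyyMyy => yyyySyy   [M ::= S]
yyyySyy => yyyyySyy   [S ::= y S]
yyyyySyy => yyyyyMyyy   [S ::= M y]
yyyyyMyyy => yyyyyyyyyy   [M ::= y y]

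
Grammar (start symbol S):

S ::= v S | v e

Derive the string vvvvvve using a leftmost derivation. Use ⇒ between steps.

S ⇒ vS ⇒ vvS ⇒ vvvS ⇒ vvvvS ⇒ vvvvvS ⇒ vvvvvve

S ⇒ vS   [S ::= v S]
vS ⇒ vvS   [S ::= v S]
vvS ⇒ vvvS   [S ::= v S]
vvvS ⇒ vvvvS   [S ::= v S]
vvvvS ⇒ vvvvvS   [S ::= v S]
vvvvvS ⇒ vvvvvve   [S ::= v e]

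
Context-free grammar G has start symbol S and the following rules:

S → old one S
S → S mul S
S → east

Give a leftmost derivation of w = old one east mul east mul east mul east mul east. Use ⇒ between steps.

S ⇒ S mul S ⇒ S mul S mul S ⇒ old one S mul S mul S ⇒ old one S mul S mul S mul S ⇒ old one S mul S mul S mul S mul S ⇒ old one east mul S mul S mul S mul S ⇒ old one east mul east mul S mul S mul S ⇒ old one east mul east mul east mul S mul S ⇒ old one east mul east mul east mul east mul S ⇒ old one east mul east mul east mul east mul east

S ⇒ S mul S   [S → S mul S]
S mul S ⇒ S mul S mul S   [S → S mul S]
S mul S mul S ⇒ old one S mul S mul S   [S → old one S]
old one S mul S mul S ⇒ old one S mul S mul S mul S   [S → S mul S]
old one S mul S mul S mul S ⇒ old one S mul S mul S mul S mul S   [S → S mul S]
old one S mul S mul S mul S mul S ⇒ old one east mul S mul S mul S mul S   [S → east]
old one east mul S mul S mul S mul S ⇒ old one east mul east mul S mul S mul S   [S → east]
old one east mul east mul S mul S mul S ⇒ old one east mul east mul east mul S mul S   [S → east]
old one east mul east mul east mul S mul S ⇒ old one east mul east mul east mul east mul S   [S → east]
old one east mul east mul east mul east mul S ⇒ old one east mul east mul east mul east mul east   [S → east]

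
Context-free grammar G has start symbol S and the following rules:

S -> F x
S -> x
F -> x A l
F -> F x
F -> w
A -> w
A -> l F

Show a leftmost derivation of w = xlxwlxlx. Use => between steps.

S => Fx   [S -> F x]
Fx => xAlx   [F -> x A l]
xAlx => xlFlx   [A -> l F]
xlFlx => xlFxlx   [F -> F x]
xlFxlx => xlxAlxlx   [F -> x A l]
xlxAlxlx => xlxwlxlx   [A -> w]

S => Fx => xAlx => xlFlx => xlFxlx => xlxAlxlx => xlxwlxlx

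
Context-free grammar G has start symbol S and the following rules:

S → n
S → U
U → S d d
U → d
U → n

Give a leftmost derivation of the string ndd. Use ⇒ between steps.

S ⇒ U ⇒ Sdd ⇒ ndd

S ⇒ U   [S → U]
U ⇒ Sdd   [U → S d d]
Sdd ⇒ ndd   [S → n]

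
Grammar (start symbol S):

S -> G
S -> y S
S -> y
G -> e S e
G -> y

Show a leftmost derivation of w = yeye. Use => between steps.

S => yS => yG => yeSe => yeye

S => yS   [S -> y S]
yS => yG   [S -> G]
yG => yeSe   [G -> e S e]
yeSe => yeye   [S -> y]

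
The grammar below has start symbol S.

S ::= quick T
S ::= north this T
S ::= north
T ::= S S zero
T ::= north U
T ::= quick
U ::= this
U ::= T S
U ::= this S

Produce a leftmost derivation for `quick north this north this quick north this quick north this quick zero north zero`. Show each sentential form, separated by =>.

S => quick T => quick north U => quick north this S => quick north this north this T => quick north this north this S S zero => quick north this north this quick T S zero => quick north this north this quick S S zero S zero => quick north this north this quick north this T S zero S zero => quick north this north this quick north this quick S zero S zero => quick north this north this quick north this quick north this T zero S zero => quick north this north this quick north this quick north this quick zero S zero => quick north this north this quick north this quick north this quick zero north zero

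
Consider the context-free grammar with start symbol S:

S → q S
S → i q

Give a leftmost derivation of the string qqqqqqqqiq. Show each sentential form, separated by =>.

S => qS => qqS => qqqS => qqqqS => qqqqqS => qqqqqqS => qqqqqqqS => qqqqqqqqS => qqqqqqqqiq

S => qS   [S → q S]
qS => qqS   [S → q S]
qqS => qqqS   [S → q S]
qqqS => qqqqS   [S → q S]
qqqqS => qqqqqS   [S → q S]
qqqqqS => qqqqqqS   [S → q S]
qqqqqqS => qqqqqqqS   [S → q S]
qqqqqqqS => qqqqqqqqS   [S → q S]
qqqqqqqqS => qqqqqqqqiq   [S → i q]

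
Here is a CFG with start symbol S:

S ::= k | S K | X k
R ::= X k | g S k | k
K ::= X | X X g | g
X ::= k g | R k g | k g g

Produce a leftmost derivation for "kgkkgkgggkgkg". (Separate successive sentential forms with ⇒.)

S ⇒ SK   [S ::= S K]
SK ⇒ SKK   [S ::= S K]
SKK ⇒ SKKK   [S ::= S K]
SKKK ⇒ XkKKK   [S ::= X k]
XkKKK ⇒ kgkKKK   [X ::= k g]
kgkKKK ⇒ kgkXXgKK   [K ::= X X g]
kgkXXgKK ⇒ kgkkgXgKK   [X ::= k g]
kgkkgXgKK ⇒ kgkkgkgggKK   [X ::= k g g]
kgkkgkgggKK ⇒ kgkkgkgggXK   [K ::= X]
kgkkgkgggXK ⇒ kgkkgkgggkgK   [X ::= k g]
kgkkgkgggkgK ⇒ kgkkgkgggkgX   [K ::= X]
kgkkgkgggkgX ⇒ kgkkgkgggkgkg   [X ::= k g]

S⇒SK⇒SKK⇒SKKK⇒XkKKK⇒kgkKKK⇒kgkXXgKK⇒kgkkgXgKK⇒kgkkgkgggKK⇒kgkkgkgggXK⇒kgkkgkgggkgK⇒kgkkgkgggkgX⇒kgkkgkgggkgkg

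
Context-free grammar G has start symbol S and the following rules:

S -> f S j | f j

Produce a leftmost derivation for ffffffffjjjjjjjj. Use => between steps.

S=>fSj=>ffSjj=>fffSjjj=>ffffSjjjj=>fffffSjjjjj=>ffffffSjjjjjj=>fffffffSjjjjjjj=>ffffffffjjjjjjjj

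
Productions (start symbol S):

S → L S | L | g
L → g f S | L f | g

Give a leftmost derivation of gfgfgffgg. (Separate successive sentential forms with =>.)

S => L   [S → L]
L => gfS   [L → g f S]
gfS => gfLS   [S → L S]
gfLS => gfgfSS   [L → g f S]
gfgfSS => gfgfLS   [S → L]
gfgfLS => gfgfLfS   [L → L f]
gfgfLfS => gfgfLffS   [L → L f]
gfgfLffS => gfgfgffS   [L → g]
gfgfgffS => gfgfgffLS   [S → L S]
gfgfgffLS => gfgfgffgS   [L → g]
gfgfgffgS => gfgfgffgg   [S → g]

S=>L=>gfS=>gfLS=>gfgfSS=>gfgfLS=>gfgfLfS=>gfgfLffS=>gfgfgffS=>gfgfgffLS=>gfgfgffgS=>gfgfgffgg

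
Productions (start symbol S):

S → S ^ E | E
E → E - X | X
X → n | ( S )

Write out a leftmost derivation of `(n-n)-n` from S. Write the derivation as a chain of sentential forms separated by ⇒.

S ⇒ E   [S → E]
E ⇒ E-X   [E → E - X]
E-X ⇒ X-X   [E → X]
X-X ⇒ (S)-X   [X → ( S )]
(S)-X ⇒ (E)-X   [S → E]
(E)-X ⇒ (E-X)-X   [E → E - X]
(E-X)-X ⇒ (X-X)-X   [E → X]
(X-X)-X ⇒ (n-X)-X   [X → n]
(n-X)-X ⇒ (n-n)-X   [X → n]
(n-n)-X ⇒ (n-n)-n   [X → n]

S ⇒ E ⇒ E-X ⇒ X-X ⇒ (S)-X ⇒ (E)-X ⇒ (E-X)-X ⇒ (X-X)-X ⇒ (n-X)-X ⇒ (n-n)-X ⇒ (n-n)-n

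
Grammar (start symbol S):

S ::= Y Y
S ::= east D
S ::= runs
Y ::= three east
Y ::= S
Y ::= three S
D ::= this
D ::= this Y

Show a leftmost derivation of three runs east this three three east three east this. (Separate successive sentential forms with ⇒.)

S ⇒ Y Y ⇒ three S Y ⇒ three runs Y ⇒ three runs S ⇒ three runs east D ⇒ three runs east this Y ⇒ three runs east this three S ⇒ three runs east this three Y Y ⇒ three runs east this three three east Y ⇒ three runs east this three three east three S ⇒ three runs east this three three east three east D ⇒ three runs east this three three east three east this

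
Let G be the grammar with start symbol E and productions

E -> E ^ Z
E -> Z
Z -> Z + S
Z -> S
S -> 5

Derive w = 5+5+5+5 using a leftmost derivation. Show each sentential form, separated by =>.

E => Z => Z+S => Z+S+S => Z+S+S+S => S+S+S+S => 5+S+S+S => 5+5+S+S => 5+5+5+S => 5+5+5+5

E => Z   [E -> Z]
Z => Z+S   [Z -> Z + S]
Z+S => Z+S+S   [Z -> Z + S]
Z+S+S => Z+S+S+S   [Z -> Z + S]
Z+S+S+S => S+S+S+S   [Z -> S]
S+S+S+S => 5+S+S+S   [S -> 5]
5+S+S+S => 5+5+S+S   [S -> 5]
5+5+S+S => 5+5+5+S   [S -> 5]
5+5+5+S => 5+5+5+5   [S -> 5]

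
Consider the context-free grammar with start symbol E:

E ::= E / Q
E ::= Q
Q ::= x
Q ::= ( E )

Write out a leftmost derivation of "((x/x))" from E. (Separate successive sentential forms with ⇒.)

E ⇒ Q   [E ::= Q]
Q ⇒ (E)   [Q ::= ( E )]
(E) ⇒ (Q)   [E ::= Q]
(Q) ⇒ ((E))   [Q ::= ( E )]
((E)) ⇒ ((E/Q))   [E ::= E / Q]
((E/Q)) ⇒ ((Q/Q))   [E ::= Q]
((Q/Q)) ⇒ ((x/Q))   [Q ::= x]
((x/Q)) ⇒ ((x/x))   [Q ::= x]

E ⇒ Q ⇒ (E) ⇒ (Q) ⇒ ((E)) ⇒ ((E/Q)) ⇒ ((Q/Q)) ⇒ ((x/Q)) ⇒ ((x/x))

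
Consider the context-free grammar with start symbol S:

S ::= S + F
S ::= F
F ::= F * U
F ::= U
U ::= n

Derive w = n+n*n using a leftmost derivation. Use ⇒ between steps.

S ⇒ S+F ⇒ F+F ⇒ U+F ⇒ n+F ⇒ n+F*U ⇒ n+U*U ⇒ n+n*U ⇒ n+n*n

S ⇒ S+F   [S ::= S + F]
S+F ⇒ F+F   [S ::= F]
F+F ⇒ U+F   [F ::= U]
U+F ⇒ n+F   [U ::= n]
n+F ⇒ n+F*U   [F ::= F * U]
n+F*U ⇒ n+U*U   [F ::= U]
n+U*U ⇒ n+n*U   [U ::= n]
n+n*U ⇒ n+n*n   [U ::= n]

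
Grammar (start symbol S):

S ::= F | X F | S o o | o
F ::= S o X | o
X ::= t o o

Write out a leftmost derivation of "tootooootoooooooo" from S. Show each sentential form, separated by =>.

S => Soo => Soooo => Soooooo => XFoooooo => tooFoooooo => tooSoXoooooo => tooXFoXoooooo => tootooFoXoooooo => tootooooXoooooo => tootooootoooooooo

S => Soo   [S ::= S o o]
Soo => Soooo   [S ::= S o o]
Soooo => Soooooo   [S ::= S o o]
Soooooo => XFoooooo   [S ::= X F]
XFoooooo => tooFoooooo   [X ::= t o o]
tooFoooooo => tooSoXoooooo   [F ::= S o X]
tooSoXoooooo => tooXFoXoooooo   [S ::= X F]
tooXFoXoooooo => tootooFoXoooooo   [X ::= t o o]
tootooFoXoooooo => tootooooXoooooo   [F ::= o]
tootooooXoooooo => tootooootoooooooo   [X ::= t o o]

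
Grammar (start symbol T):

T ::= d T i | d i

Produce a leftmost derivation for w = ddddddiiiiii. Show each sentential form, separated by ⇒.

T⇒dTi⇒ddTii⇒dddTiii⇒ddddTiiii⇒dddddTiiiii⇒ddddddiiiiii

T ⇒ dTi   [T ::= d T i]
dTi ⇒ ddTii   [T ::= d T i]
ddTii ⇒ dddTiii   [T ::= d T i]
dddTiii ⇒ ddddTiiii   [T ::= d T i]
ddddTiiii ⇒ dddddTiiiii   [T ::= d T i]
dddddTiiiii ⇒ ddddddiiiiii   [T ::= d i]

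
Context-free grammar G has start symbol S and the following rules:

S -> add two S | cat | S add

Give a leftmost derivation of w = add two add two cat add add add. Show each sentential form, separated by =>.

S => S add => S add add => add two S add add => add two S add add add => add two add two S add add add => add two add two cat add add add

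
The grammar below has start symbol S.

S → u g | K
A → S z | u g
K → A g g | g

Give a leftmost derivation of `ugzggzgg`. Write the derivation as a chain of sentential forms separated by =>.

S=>K=>Agg=>Szgg=>Kzgg=>Aggzgg=>Szggzgg=>ugzggzgg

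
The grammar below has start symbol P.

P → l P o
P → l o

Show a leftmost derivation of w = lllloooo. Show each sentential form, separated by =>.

P => lPo   [P → l P o]
lPo => llPoo   [P → l P o]
llPoo => lllPooo   [P → l P o]
lllPooo => lllloooo   [P → l o]

P=>lPo=>llPoo=>lllPooo=>lllloooo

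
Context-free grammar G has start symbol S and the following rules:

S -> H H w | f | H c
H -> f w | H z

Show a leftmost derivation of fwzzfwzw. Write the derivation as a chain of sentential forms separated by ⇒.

S ⇒ HHw ⇒ HzHw ⇒ HzzHw ⇒ fwzzHw ⇒ fwzzHzw ⇒ fwzzfwzw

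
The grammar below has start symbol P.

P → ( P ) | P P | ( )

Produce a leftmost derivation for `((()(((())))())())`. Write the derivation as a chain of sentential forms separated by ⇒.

P⇒(P)⇒(PP)⇒((P)P)⇒((PP)P)⇒((()P)P)⇒((()PP)P)⇒((()(P)P)P)⇒((()((P))P)P)⇒((()(((P)))P)P)⇒((()(((())))P)P)⇒((()(((())))())P)⇒((()(((())))())())

P ⇒ (P)   [P → ( P )]
(P) ⇒ (PP)   [P → P P]
(PP) ⇒ ((P)P)   [P → ( P )]
((P)P) ⇒ ((PP)P)   [P → P P]
((PP)P) ⇒ ((()P)P)   [P → ( )]
((()P)P) ⇒ ((()PP)P)   [P → P P]
((()PP)P) ⇒ ((()(P)P)P)   [P → ( P )]
((()(P)P)P) ⇒ ((()((P))P)P)   [P → ( P )]
((()((P))P)P) ⇒ ((()(((P)))P)P)   [P → ( P )]
((()(((P)))P)P) ⇒ ((()(((())))P)P)   [P → ( )]
((()(((())))P)P) ⇒ ((()(((())))())P)   [P → ( )]
((()(((())))())P) ⇒ ((()(((())))())())   [P → ( )]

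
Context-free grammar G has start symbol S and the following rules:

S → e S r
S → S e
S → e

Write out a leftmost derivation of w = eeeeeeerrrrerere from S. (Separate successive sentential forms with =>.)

S => Se   [S → S e]
Se => eSre   [S → e S r]
eSre => eSere   [S → S e]
eSere => eeSrere   [S → e S r]
eeSrere => eeSerere   [S → S e]
eeSerere => eeeSrerere   [S → e S r]
eeeSrerere => eeeeSrrerere   [S → e S r]
eeeeSrrerere => eeeeeSrrrerere   [S → e S r]
eeeeeSrrrerere => eeeeeeSrrrrerere   [S → e S r]
eeeeeeSrrrrerere => eeeeeeerrrrerere   [S → e]

S => Se => eSre => eSere => eeSrere => eeSerere => eeeSrerere => eeeeSrrerere => eeeeeSrrrerere => eeeeeeSrrrrerere => eeeeeeerrrrerere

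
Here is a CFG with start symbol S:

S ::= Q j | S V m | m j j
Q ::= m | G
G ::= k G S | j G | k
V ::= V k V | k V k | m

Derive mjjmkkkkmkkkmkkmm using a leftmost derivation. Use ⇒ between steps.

S ⇒ SVm ⇒ mjjVm ⇒ mjjVkVm ⇒ mjjmkVm ⇒ mjjmkVkVm ⇒ mjjmkkVkkVm ⇒ mjjmkkVkVkkVm ⇒ mjjmkkkVkkVkkVm ⇒ mjjmkkkkVkkkVkkVm ⇒ mjjmkkkkmkkkVkkVm ⇒ mjjmkkkkmkkkmkkVm ⇒ mjjmkkkkmkkkmkkmm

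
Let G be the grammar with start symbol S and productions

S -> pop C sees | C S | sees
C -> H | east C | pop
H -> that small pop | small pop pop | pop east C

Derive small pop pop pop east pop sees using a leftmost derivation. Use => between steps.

S => C S   [S -> C S]
C S => H S   [C -> H]
H S => small pop pop S   [H -> small pop pop]
small pop pop S => small pop pop pop C sees   [S -> pop C sees]
small pop pop pop C sees => small pop pop pop east C sees   [C -> east C]
small pop pop pop east C sees => small pop pop pop east pop sees   [C -> pop]

S => C S => H S => small pop pop S => small pop pop pop C sees => small pop pop pop east C sees => small pop pop pop east pop sees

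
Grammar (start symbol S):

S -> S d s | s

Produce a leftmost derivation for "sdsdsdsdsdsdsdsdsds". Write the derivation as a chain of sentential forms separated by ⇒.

S ⇒ Sds   [S -> S d s]
Sds ⇒ Sdsds   [S -> S d s]
Sdsds ⇒ Sdsdsds   [S -> S d s]
Sdsdsds ⇒ Sdsdsdsds   [S -> S d s]
Sdsdsdsds ⇒ Sdsdsdsdsds   [S -> S d s]
Sdsdsdsdsds ⇒ Sdsdsdsdsdsds   [S -> S d s]
Sdsdsdsdsdsds ⇒ Sdsdsdsdsdsdsds   [S -> S d s]
Sdsdsdsdsdsdsds ⇒ Sdsdsdsdsdsdsdsds   [S -> S d s]
Sdsdsdsdsdsdsdsds ⇒ Sdsdsdsdsdsdsdsdsds   [S -> S d s]
Sdsdsdsdsdsdsdsdsds ⇒ sdsdsdsdsdsdsdsdsds   [S -> s]

S ⇒ Sds ⇒ Sdsds ⇒ Sdsdsds ⇒ Sdsdsdsds ⇒ Sdsdsdsdsds ⇒ Sdsdsdsdsdsds ⇒ Sdsdsdsdsdsdsds ⇒ Sdsdsdsdsdsdsdsds ⇒ Sdsdsdsdsdsdsdsdsds ⇒ sdsdsdsdsdsdsdsdsds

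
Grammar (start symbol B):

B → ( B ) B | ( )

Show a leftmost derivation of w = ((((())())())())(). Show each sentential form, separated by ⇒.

B⇒(B)B⇒((B)B)B⇒(((B)B)B)B⇒((((B)B)B)B)B⇒((((())B)B)B)B⇒((((())())B)B)B⇒((((())())())B)B⇒((((())())())())B⇒((((())())())())()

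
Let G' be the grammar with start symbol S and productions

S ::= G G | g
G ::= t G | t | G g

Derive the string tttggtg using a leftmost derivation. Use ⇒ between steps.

S⇒GG⇒GgG⇒GggG⇒tGggG⇒ttGggG⇒tttggG⇒tttggGg⇒tttggtg

S ⇒ GG   [S ::= G G]
GG ⇒ GgG   [G ::= G g]
GgG ⇒ GggG   [G ::= G g]
GggG ⇒ tGggG   [G ::= t G]
tGggG ⇒ ttGggG   [G ::= t G]
ttGggG ⇒ tttggG   [G ::= t]
tttggG ⇒ tttggGg   [G ::= G g]
tttggGg ⇒ tttggtg   [G ::= t]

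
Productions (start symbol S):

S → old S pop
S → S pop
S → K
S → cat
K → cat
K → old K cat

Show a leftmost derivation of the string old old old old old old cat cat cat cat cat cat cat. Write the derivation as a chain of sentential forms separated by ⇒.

S ⇒ K   [S → K]
K ⇒ old K cat   [K → old K cat]
old K cat ⇒ old old K cat cat   [K → old K cat]
old old K cat cat ⇒ old old old K cat cat cat   [K → old K cat]
old old old K cat cat cat ⇒ old old old old K cat cat cat cat   [K → old K cat]
old old old old K cat cat cat cat ⇒ old old old old old K cat cat cat cat cat   [K → old K cat]
old old old old old K cat cat cat cat cat ⇒ old old old old old old K cat cat cat cat cat cat   [K → old K cat]
old old old old old old K cat cat cat cat cat cat ⇒ old old old old old old cat cat cat cat cat cat cat   [K → cat]

S ⇒ K ⇒ old K cat ⇒ old old K cat cat ⇒ old old old K cat cat cat ⇒ old old old old K cat cat cat cat ⇒ old old old old old K cat cat cat cat cat ⇒ old old old old old old K cat cat cat cat cat cat ⇒ old old old old old old cat cat cat cat cat cat cat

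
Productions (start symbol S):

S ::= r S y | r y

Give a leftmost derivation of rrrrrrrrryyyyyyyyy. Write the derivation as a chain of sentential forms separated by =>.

S => rSy => rrSyy => rrrSyyy => rrrrSyyyy => rrrrrSyyyyy => rrrrrrSyyyyyy => rrrrrrrSyyyyyyy => rrrrrrrrSyyyyyyyy => rrrrrrrrryyyyyyyyy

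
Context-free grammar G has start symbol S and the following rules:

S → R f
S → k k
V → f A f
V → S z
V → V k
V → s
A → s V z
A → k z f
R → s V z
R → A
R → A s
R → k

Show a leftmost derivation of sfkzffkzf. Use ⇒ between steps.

S ⇒ Rf ⇒ Af ⇒ sVzf ⇒ sVkzf ⇒ sfAfkzf ⇒ sfkzffkzf

S ⇒ Rf   [S → R f]
Rf ⇒ Af   [R → A]
Af ⇒ sVzf   [A → s V z]
sVzf ⇒ sVkzf   [V → V k]
sVkzf ⇒ sfAfkzf   [V → f A f]
sfAfkzf ⇒ sfkzffkzf   [A → k z f]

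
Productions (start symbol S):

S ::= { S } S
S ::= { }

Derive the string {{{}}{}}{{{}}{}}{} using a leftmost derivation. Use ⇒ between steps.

S ⇒ {S}S   [S ::= { S } S]
{S}S ⇒ {{S}S}S   [S ::= { S } S]
{{S}S}S ⇒ {{{}}S}S   [S ::= { }]
{{{}}S}S ⇒ {{{}}{}}S   [S ::= { }]
{{{}}{}}S ⇒ {{{}}{}}{S}S   [S ::= { S } S]
{{{}}{}}{S}S ⇒ {{{}}{}}{{S}S}S   [S ::= { S } S]
{{{}}{}}{{S}S}S ⇒ {{{}}{}}{{{}}S}S   [S ::= { }]
{{{}}{}}{{{}}S}S ⇒ {{{}}{}}{{{}}{}}S   [S ::= { }]
{{{}}{}}{{{}}{}}S ⇒ {{{}}{}}{{{}}{}}{}   [S ::= { }]

S ⇒ {S}S ⇒ {{S}S}S ⇒ {{{}}S}S ⇒ {{{}}{}}S ⇒ {{{}}{}}{S}S ⇒ {{{}}{}}{{S}S}S ⇒ {{{}}{}}{{{}}S}S ⇒ {{{}}{}}{{{}}{}}S ⇒ {{{}}{}}{{{}}{}}{}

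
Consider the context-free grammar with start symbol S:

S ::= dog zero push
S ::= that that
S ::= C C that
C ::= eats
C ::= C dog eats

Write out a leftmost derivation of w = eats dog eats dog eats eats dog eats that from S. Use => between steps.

S => C C that => C dog eats C that => C dog eats dog eats C that => eats dog eats dog eats C that => eats dog eats dog eats C dog eats that => eats dog eats dog eats eats dog eats that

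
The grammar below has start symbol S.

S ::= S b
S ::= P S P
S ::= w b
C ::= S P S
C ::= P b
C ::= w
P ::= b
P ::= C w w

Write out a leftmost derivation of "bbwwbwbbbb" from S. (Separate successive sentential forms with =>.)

S => Sb => PSPb => CwwSPb => PbwwSPb => bbwwSPb => bbwwPSPPb => bbwwbSPPb => bbwwbwbPPb => bbwwbwbbPb => bbwwbwbbbb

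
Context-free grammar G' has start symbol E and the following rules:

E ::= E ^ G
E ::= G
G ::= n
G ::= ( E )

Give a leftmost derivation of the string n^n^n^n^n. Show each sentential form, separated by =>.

E => E^G   [E ::= E ^ G]
E^G => E^G^G   [E ::= E ^ G]
E^G^G => E^G^G^G   [E ::= E ^ G]
E^G^G^G => E^G^G^G^G   [E ::= E ^ G]
E^G^G^G^G => G^G^G^G^G   [E ::= G]
G^G^G^G^G => n^G^G^G^G   [G ::= n]
n^G^G^G^G => n^n^G^G^G   [G ::= n]
n^n^G^G^G => n^n^n^G^G   [G ::= n]
n^n^n^G^G => n^n^n^n^G   [G ::= n]
n^n^n^n^G => n^n^n^n^n   [G ::= n]

E => E^G => E^G^G => E^G^G^G => E^G^G^G^G => G^G^G^G^G => n^G^G^G^G => n^n^G^G^G => n^n^n^G^G => n^n^n^n^G => n^n^n^n^n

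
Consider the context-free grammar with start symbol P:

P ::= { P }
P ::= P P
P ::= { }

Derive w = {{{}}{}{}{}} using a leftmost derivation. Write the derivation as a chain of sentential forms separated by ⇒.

P ⇒ {P} ⇒ {PP} ⇒ {PPP} ⇒ {PPPP} ⇒ {{P}PPP} ⇒ {{{}}PPP} ⇒ {{{}}{}PP} ⇒ {{{}}{}{}P} ⇒ {{{}}{}{}{}}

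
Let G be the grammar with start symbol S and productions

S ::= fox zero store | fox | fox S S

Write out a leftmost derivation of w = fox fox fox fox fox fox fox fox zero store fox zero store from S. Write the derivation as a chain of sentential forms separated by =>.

S => fox S S => fox fox S S S => fox fox fox S S S S => fox fox fox fox S S S S S => fox fox fox fox fox S S S S => fox fox fox fox fox fox S S S => fox fox fox fox fox fox fox S S => fox fox fox fox fox fox fox fox zero store S => fox fox fox fox fox fox fox fox zero store fox zero store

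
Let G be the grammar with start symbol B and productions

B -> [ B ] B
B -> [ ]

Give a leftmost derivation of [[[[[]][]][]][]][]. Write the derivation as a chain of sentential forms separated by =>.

B => [B]B   [B -> [ B ] B]
[B]B => [[B]B]B   [B -> [ B ] B]
[[B]B]B => [[[B]B]B]B   [B -> [ B ] B]
[[[B]B]B]B => [[[[B]B]B]B]B   [B -> [ B ] B]
[[[[B]B]B]B]B => [[[[[]]B]B]B]B   [B -> [ ]]
[[[[[]]B]B]B]B => [[[[[]][]]B]B]B   [B -> [ ]]
[[[[[]][]]B]B]B => [[[[[]][]][]]B]B   [B -> [ ]]
[[[[[]][]][]]B]B => [[[[[]][]][]][]]B   [B -> [ ]]
[[[[[]][]][]][]]B => [[[[[]][]][]][]][]   [B -> [ ]]

B => [B]B => [[B]B]B => [[[B]B]B]B => [[[[B]B]B]B]B => [[[[[]]B]B]B]B => [[[[[]][]]B]B]B => [[[[[]][]][]]B]B => [[[[[]][]][]][]]B => [[[[[]][]][]][]][]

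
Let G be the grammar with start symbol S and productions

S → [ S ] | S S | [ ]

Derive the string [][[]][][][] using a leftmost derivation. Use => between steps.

S => SS   [S → S S]
SS => SSS   [S → S S]
SSS => SSSS   [S → S S]
SSSS => SSSSS   [S → S S]
SSSSS => []SSSS   [S → [ ]]
[]SSSS => [][S]SSS   [S → [ S ]]
[][S]SSS => [][[]]SSS   [S → [ ]]
[][[]]SSS => [][[]][]SS   [S → [ ]]
[][[]][]SS => [][[]][][]S   [S → [ ]]
[][[]][][]S => [][[]][][][]   [S → [ ]]

S => SS => SSS => SSSS => SSSSS => []SSSS => [][S]SSS => [][[]]SSS => [][[]][]SS => [][[]][][]S => [][[]][][][]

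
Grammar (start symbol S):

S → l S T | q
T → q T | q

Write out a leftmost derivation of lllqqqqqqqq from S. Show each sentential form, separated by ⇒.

S ⇒ lST   [S → l S T]
lST ⇒ llSTT   [S → l S T]
llSTT ⇒ lllSTTT   [S → l S T]
lllSTTT ⇒ lllqTTT   [S → q]
lllqTTT ⇒ lllqqTT   [T → q]
lllqqTT ⇒ lllqqqTT   [T → q T]
lllqqqTT ⇒ lllqqqqTT   [T → q T]
lllqqqqTT ⇒ lllqqqqqTT   [T → q T]
lllqqqqqTT ⇒ lllqqqqqqTT   [T → q T]
lllqqqqqqTT ⇒ lllqqqqqqqT   [T → q]
lllqqqqqqqT ⇒ lllqqqqqqqq   [T → q]

S ⇒ lST ⇒ llSTT ⇒ lllSTTT ⇒ lllqTTT ⇒ lllqqTT ⇒ lllqqqTT ⇒ lllqqqqTT ⇒ lllqqqqqTT ⇒ lllqqqqqqTT ⇒ lllqqqqqqqT ⇒ lllqqqqqqqq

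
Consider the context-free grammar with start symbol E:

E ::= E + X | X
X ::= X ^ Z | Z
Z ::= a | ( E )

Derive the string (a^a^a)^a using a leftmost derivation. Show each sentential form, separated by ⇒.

E ⇒ X ⇒ X^Z ⇒ Z^Z ⇒ (E)^Z ⇒ (X)^Z ⇒ (X^Z)^Z ⇒ (X^Z^Z)^Z ⇒ (Z^Z^Z)^Z ⇒ (a^Z^Z)^Z ⇒ (a^a^Z)^Z ⇒ (a^a^a)^Z ⇒ (a^a^a)^a

E ⇒ X   [E ::= X]
X ⇒ X^Z   [X ::= X ^ Z]
X^Z ⇒ Z^Z   [X ::= Z]
Z^Z ⇒ (E)^Z   [Z ::= ( E )]
(E)^Z ⇒ (X)^Z   [E ::= X]
(X)^Z ⇒ (X^Z)^Z   [X ::= X ^ Z]
(X^Z)^Z ⇒ (X^Z^Z)^Z   [X ::= X ^ Z]
(X^Z^Z)^Z ⇒ (Z^Z^Z)^Z   [X ::= Z]
(Z^Z^Z)^Z ⇒ (a^Z^Z)^Z   [Z ::= a]
(a^Z^Z)^Z ⇒ (a^a^Z)^Z   [Z ::= a]
(a^a^Z)^Z ⇒ (a^a^a)^Z   [Z ::= a]
(a^a^a)^Z ⇒ (a^a^a)^a   [Z ::= a]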